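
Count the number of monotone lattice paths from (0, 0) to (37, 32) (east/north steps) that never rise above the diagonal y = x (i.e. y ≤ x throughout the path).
Number of paths = 7460467265901832182

By the reflection principle (André's argument), the number of monotone paths to (37, 32) with n ≤ m that never go above y = x is C(69, 37) − C(69, 38) = 47249626017378270486 − 39789158751476438304 = 7460467265901832182.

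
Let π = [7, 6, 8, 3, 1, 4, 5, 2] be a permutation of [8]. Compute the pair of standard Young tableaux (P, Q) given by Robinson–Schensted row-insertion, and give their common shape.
P = [1, 2, 5] / [3, 4] / [6, 8] / [7];  Q = [1, 3, 7] / [2, 6] / [4, 8] / [5];  common shape = (3, 2, 2, 1)

Row-insert the values π_1, π_2, … into P one at a time, bumping the leftmost entry strictly greater than the inserted value down to the next row. The recording tableau Q records, in position (i, j), the step at which that cell was added to P.
  Insert 7 (step 1): P = [7];  Q = [1]
  Insert 6 (step 2): P = [6] / [7];  Q = [1] / [2]
  Insert 8 (step 3): P = [6, 8] / [7];  Q = [1, 3] / [2]
  Insert 3 (step 4): P = [3, 8] / [6] / [7];  Q = [1, 3] / [2] / [4]
  Insert 1 (step 5): P = [1, 8] / [3] / [6] / [7];  Q = [1, 3] / [2] / [4] / [5]
  Insert 4 (step 6): P = [1, 4] / [3, 8] / [6] / [7];  Q = [1, 3] / [2, 6] / [4] / [5]
  Insert 5 (step 7): P = [1, 4, 5] / [3, 8] / [6] / [7];  Q = [1, 3, 7] / [2, 6] / [4] / [5]
  Insert 2 (step 8): P = [1, 2, 5] / [3, 4] / [6, 8] / [7];  Q = [1, 3, 7] / [2, 6] / [4, 8] / [5]
Final shape: (3, 2, 2, 1).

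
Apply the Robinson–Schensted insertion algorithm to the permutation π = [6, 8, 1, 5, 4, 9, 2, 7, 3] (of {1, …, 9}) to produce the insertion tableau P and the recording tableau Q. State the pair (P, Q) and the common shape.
P = [1, 2, 3] / [4, 7, 9] / [5, 8] / [6];  Q = [1, 2, 6] / [3, 4, 8] / [5, 9] / [7];  common shape = (3, 3, 2, 1)

Row-insert the values π_1, π_2, … into P one at a time, bumping the leftmost entry strictly greater than the inserted value down to the next row. The recording tableau Q records, in position (i, j), the step at which that cell was added to P.
  Insert 6 (step 1): P = [6];  Q = [1]
  Insert 8 (step 2): P = [6, 8];  Q = [1, 2]
  Insert 1 (step 3): P = [1, 8] / [6];  Q = [1, 2] / [3]
  Insert 5 (step 4): P = [1, 5] / [6, 8];  Q = [1, 2] / [3, 4]
  Insert 4 (step 5): P = [1, 4] / [5, 8] / [6];  Q = [1, 2] / [3, 4] / [5]
  Insert 9 (step 6): P = [1, 4, 9] / [5, 8] / [6];  Q = [1, 2, 6] / [3, 4] / [5]
  Insert 2 (step 7): P = [1, 2, 9] / [4, 8] / [5] / [6];  Q = [1, 2, 6] / [3, 4] / [5] / [7]
  Insert 7 (step 8): P = [1, 2, 7] / [4, 8, 9] / [5] / [6];  Q = [1, 2, 6] / [3, 4, 8] / [5] / [7]
  Insert 3 (step 9): P = [1, 2, 3] / [4, 7, 9] / [5, 8] / [6];  Q = [1, 2, 6] / [3, 4, 8] / [5, 9] / [7]
Final shape: (3, 3, 2, 1).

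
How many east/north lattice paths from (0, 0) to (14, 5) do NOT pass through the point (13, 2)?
Number of paths = 11208

Total paths from (0, 0) to (14, 5): C(19, 14) = 11628. Paths through (13, 2): (paths (0, 0) → (13, 2)) × (paths (13, 2) → (14, 5)) = C(15, 13) · C(4, 1) = 105 · 4 = 420. Avoidance count = 11628 − 420 = 11208.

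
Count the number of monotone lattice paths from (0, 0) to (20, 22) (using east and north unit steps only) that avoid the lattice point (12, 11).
Number of paths = 411598848024

Total paths from (0, 0) to (20, 22): C(42, 20) = 513791607420. Paths through (12, 11): (paths (0, 0) → (12, 11)) × (paths (12, 11) → (20, 22)) = C(23, 12) · C(19, 8) = 1352078 · 75582 = 102192759396. Avoidance count = 513791607420 − 102192759396 = 411598848024.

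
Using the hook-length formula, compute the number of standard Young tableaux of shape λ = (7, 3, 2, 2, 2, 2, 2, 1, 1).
# SYT of shape (7, 3, 2, 2, 2, 2, 2, 1, 1) = 384107724

Hook-length formula: f^λ = n! / Π hook(c), product over all cells c of the Young diagram. For λ = (7, 3, 2, 2, 2, 2, 2, 1, 1), n = 22 boxes. Hook lengths by row (left-to-right, top-to-bottom): [15, 12, 6, 4, 3, 2, 1]; [10, 7, 1]; [8, 5]; [7, 4]; [6, 3]; [5, 2]; [4, 1]; [2]; [1]. Product of hooks = 2926264320000. So f^λ = 22! / 2926264320000 = 1124000727777607680000 / 2926264320000 = 384107724.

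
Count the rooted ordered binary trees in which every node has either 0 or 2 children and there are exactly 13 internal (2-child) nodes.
C_13 = 742900

These full binary trees are counted by the Catalan number C_n = (1/(n + 1)) · C(2n, n). For n = 13: C_13 = (1/14) · C(26, 13) = 10400600/14 = 742900.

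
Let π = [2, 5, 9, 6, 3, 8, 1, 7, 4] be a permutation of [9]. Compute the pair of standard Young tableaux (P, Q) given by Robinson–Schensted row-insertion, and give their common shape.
P = [1, 3, 4, 7] / [2, 6] / [5, 8] / [9];  Q = [1, 2, 3, 6] / [4, 8] / [5, 9] / [7];  common shape = (4, 2, 2, 1)

Row-insert the values π_1, π_2, … into P one at a time, bumping the leftmost entry strictly greater than the inserted value down to the next row. The recording tableau Q records, in position (i, j), the step at which that cell was added to P.
  Insert 2 (step 1): P = [2];  Q = [1]
  Insert 5 (step 2): P = [2, 5];  Q = [1, 2]
  Insert 9 (step 3): P = [2, 5, 9];  Q = [1, 2, 3]
  Insert 6 (step 4): P = [2, 5, 6] / [9];  Q = [1, 2, 3] / [4]
  Insert 3 (step 5): P = [2, 3, 6] / [5] / [9];  Q = [1, 2, 3] / [4] / [5]
  Insert 8 (step 6): P = [2, 3, 6, 8] / [5] / [9];  Q = [1, 2, 3, 6] / [4] / [5]
  Insert 1 (step 7): P = [1, 3, 6, 8] / [2] / [5] / [9];  Q = [1, 2, 3, 6] / [4] / [5] / [7]
  Insert 7 (step 8): P = [1, 3, 6, 7] / [2, 8] / [5] / [9];  Q = [1, 2, 3, 6] / [4, 8] / [5] / [7]
  Insert 4 (step 9): P = [1, 3, 4, 7] / [2, 6] / [5, 8] / [9];  Q = [1, 2, 3, 6] / [4, 8] / [5, 9] / [7]
Final shape: (4, 2, 2, 1).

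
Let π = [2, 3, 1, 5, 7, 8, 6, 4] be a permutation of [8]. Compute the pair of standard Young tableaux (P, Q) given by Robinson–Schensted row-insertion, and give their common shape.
P = [1, 3, 4, 6, 8] / [2, 5] / [7];  Q = [1, 2, 4, 5, 6] / [3, 7] / [8];  common shape = (5, 2, 1)

Row-insert the values π_1, π_2, … into P one at a time, bumping the leftmost entry strictly greater than the inserted value down to the next row. The recording tableau Q records, in position (i, j), the step at which that cell was added to P.
  Insert 2 (step 1): P = [2];  Q = [1]
  Insert 3 (step 2): P = [2, 3];  Q = [1, 2]
  Insert 1 (step 3): P = [1, 3] / [2];  Q = [1, 2] / [3]
  Insert 5 (step 4): P = [1, 3, 5] / [2];  Q = [1, 2, 4] / [3]
  Insert 7 (step 5): P = [1, 3, 5, 7] / [2];  Q = [1, 2, 4, 5] / [3]
  Insert 8 (step 6): P = [1, 3, 5, 7, 8] / [2];  Q = [1, 2, 4, 5, 6] / [3]
  Insert 6 (step 7): P = [1, 3, 5, 6, 8] / [2, 7];  Q = [1, 2, 4, 5, 6] / [3, 7]
  Insert 4 (step 8): P = [1, 3, 4, 6, 8] / [2, 5] / [7];  Q = [1, 2, 4, 5, 6] / [3, 7] / [8]
Final shape: (5, 2, 1).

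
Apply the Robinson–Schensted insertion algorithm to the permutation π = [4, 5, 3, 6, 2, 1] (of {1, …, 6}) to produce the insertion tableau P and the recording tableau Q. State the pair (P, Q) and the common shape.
P = [1, 5, 6] / [2] / [3] / [4];  Q = [1, 2, 4] / [3] / [5] / [6];  common shape = (3, 1, 1, 1)

Row-insert the values π_1, π_2, … into P one at a time, bumping the leftmost entry strictly greater than the inserted value down to the next row. The recording tableau Q records, in position (i, j), the step at which that cell was added to P.
  Insert 4 (step 1): P = [4];  Q = [1]
  Insert 5 (step 2): P = [4, 5];  Q = [1, 2]
  Insert 3 (step 3): P = [3, 5] / [4];  Q = [1, 2] / [3]
  Insert 6 (step 4): P = [3, 5, 6] / [4];  Q = [1, 2, 4] / [3]
  Insert 2 (step 5): P = [2, 5, 6] / [3] / [4];  Q = [1, 2, 4] / [3] / [5]
  Insert 1 (step 6): P = [1, 5, 6] / [2] / [3] / [4];  Q = [1, 2, 4] / [3] / [5] / [6]
Final shape: (3, 1, 1, 1).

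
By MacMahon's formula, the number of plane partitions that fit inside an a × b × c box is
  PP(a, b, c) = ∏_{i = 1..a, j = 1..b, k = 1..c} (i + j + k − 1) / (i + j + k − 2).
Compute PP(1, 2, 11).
PP(1, 2, 11) = 78

Evaluate the triple product over i = 1..1, j = 1..2, k = 1..11. The factors are (2/1) · (3/2) · (4/3) · (5/4) · (6/5) · (7/6) · (8/7) · (9/8) · … (22 factors total). The numerators and denominators telescope so the product is an integer; carrying out the multiplication exactly gives PP(1, 2, 11) = 78.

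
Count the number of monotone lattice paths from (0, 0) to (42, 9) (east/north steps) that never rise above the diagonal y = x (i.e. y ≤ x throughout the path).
Number of paths = 2405549300

By the reflection principle (André's argument), the number of monotone paths to (42, 9) with n ≤ m that never go above y = x is C(51, 42) − C(51, 43) = 3042312350 − 636763050 = 2405549300.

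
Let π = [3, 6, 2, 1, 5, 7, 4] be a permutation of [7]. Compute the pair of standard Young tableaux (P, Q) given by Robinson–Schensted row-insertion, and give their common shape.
P = [1, 4, 7] / [2, 5] / [3, 6];  Q = [1, 2, 6] / [3, 5] / [4, 7];  common shape = (3, 2, 2)

Row-insert the values π_1, π_2, … into P one at a time, bumping the leftmost entry strictly greater than the inserted value down to the next row. The recording tableau Q records, in position (i, j), the step at which that cell was added to P.
  Insert 3 (step 1): P = [3];  Q = [1]
  Insert 6 (step 2): P = [3, 6];  Q = [1, 2]
  Insert 2 (step 3): P = [2, 6] / [3];  Q = [1, 2] / [3]
  Insert 1 (step 4): P = [1, 6] / [2] / [3];  Q = [1, 2] / [3] / [4]
  Insert 5 (step 5): P = [1, 5] / [2, 6] / [3];  Q = [1, 2] / [3, 5] / [4]
  Insert 7 (step 6): P = [1, 5, 7] / [2, 6] / [3];  Q = [1, 2, 6] / [3, 5] / [4]
  Insert 4 (step 7): P = [1, 4, 7] / [2, 5] / [3, 6];  Q = [1, 2, 6] / [3, 5] / [4, 7]
Final shape: (3, 2, 2).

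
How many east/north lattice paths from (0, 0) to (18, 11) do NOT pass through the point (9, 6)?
Number of paths = 24577280

Total paths from (0, 0) to (18, 11): C(29, 18) = 34597290. Paths through (9, 6): (paths (0, 0) → (9, 6)) × (paths (9, 6) → (18, 11)) = C(15, 9) · C(14, 9) = 5005 · 2002 = 10020010. Avoidance count = 34597290 − 10020010 = 24577280.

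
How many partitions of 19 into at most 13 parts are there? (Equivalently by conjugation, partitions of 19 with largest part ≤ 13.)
p(19, parts ≤ 13) = 471

Use the recurrence p(n, m) = p(n, m−1) + p(n−m, m): either the largest part is < m (count p(n, m−1)) or the largest part is exactly m (remove one copy of m, count p(n−m, m)). With p(0, ·) = 1 this gives p(19, parts ≤ 13) = 471. (By conjugating Young diagrams, this also counts partitions of 19 into at most 13 parts.)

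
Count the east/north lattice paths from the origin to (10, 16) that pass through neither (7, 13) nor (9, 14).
Number of paths = 2007445

Inclusion–exclusion. Total paths: C(26, 10) = 5311735. Through P₁: C(20, 7)·C(6, 3) = 1550400. Through P₂: C(23, 9)·C(3, 1) = 2451570. Since P₁ is strictly southwest of P₂, a monotone path through both must visit P₁ then P₂; paths through both = C(20, 7)·C(3, 2)·C(3, 1) = 697680. Avoid both = 5311735 − 1550400 − 2451570 + 697680 = 2007445.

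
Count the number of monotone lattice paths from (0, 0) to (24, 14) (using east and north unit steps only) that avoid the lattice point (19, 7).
Number of paths = 9148576500

Total paths from (0, 0) to (24, 14): C(38, 24) = 9669554100. Paths through (19, 7): (paths (0, 0) → (19, 7)) × (paths (19, 7) → (24, 14)) = C(26, 19) · C(12, 5) = 657800 · 792 = 520977600. Avoidance count = 9669554100 − 520977600 = 9148576500.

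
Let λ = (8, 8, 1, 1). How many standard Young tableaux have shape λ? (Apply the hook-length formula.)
# SYT of shape (8, 8, 1, 1) = 143208

Hook-length formula: f^λ = n! / Π hook(c), product over all cells c of the Young diagram. For λ = (8, 8, 1, 1), n = 18 boxes. Hook lengths by row (left-to-right, top-to-bottom): [11, 8, 7, 6, 5, 4, 3, 2]; [10, 7, 6, 5, 4, 3, 2, 1]; [2]; [1]. Product of hooks = 44706816000. So f^λ = 18! / 44706816000 = 6402373705728000 / 44706816000 = 143208.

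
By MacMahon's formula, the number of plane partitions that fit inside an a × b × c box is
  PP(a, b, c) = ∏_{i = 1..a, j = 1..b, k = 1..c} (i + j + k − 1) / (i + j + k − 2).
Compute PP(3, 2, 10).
PP(3, 2, 10) = 26026

Evaluate the triple product over i = 1..3, j = 1..2, k = 1..10. The factors are (2/1) · (3/2) · (4/3) · (5/4) · (6/5) · (7/6) · (8/7) · (9/8) · … (60 factors total). The numerators and denominators telescope so the product is an integer; carrying out the multiplication exactly gives PP(3, 2, 10) = 26026.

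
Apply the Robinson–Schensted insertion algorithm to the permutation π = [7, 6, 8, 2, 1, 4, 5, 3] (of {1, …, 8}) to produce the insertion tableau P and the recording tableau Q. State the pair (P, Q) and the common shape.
P = [1, 3, 5] / [2, 4] / [6, 8] / [7];  Q = [1, 3, 7] / [2, 6] / [4, 8] / [5];  common shape = (3, 2, 2, 1)

Row-insert the values π_1, π_2, … into P one at a time, bumping the leftmost entry strictly greater than the inserted value down to the next row. The recording tableau Q records, in position (i, j), the step at which that cell was added to P.
  Insert 7 (step 1): P = [7];  Q = [1]
  Insert 6 (step 2): P = [6] / [7];  Q = [1] / [2]
  Insert 8 (step 3): P = [6, 8] / [7];  Q = [1, 3] / [2]
  Insert 2 (step 4): P = [2, 8] / [6] / [7];  Q = [1, 3] / [2] / [4]
  Insert 1 (step 5): P = [1, 8] / [2] / [6] / [7];  Q = [1, 3] / [2] / [4] / [5]
  Insert 4 (step 6): P = [1, 4] / [2, 8] / [6] / [7];  Q = [1, 3] / [2, 6] / [4] / [5]
  Insert 5 (step 7): P = [1, 4, 5] / [2, 8] / [6] / [7];  Q = [1, 3, 7] / [2, 6] / [4] / [5]
  Insert 3 (step 8): P = [1, 3, 5] / [2, 4] / [6, 8] / [7];  Q = [1, 3, 7] / [2, 6] / [4, 8] / [5]
Final shape: (3, 2, 2, 1).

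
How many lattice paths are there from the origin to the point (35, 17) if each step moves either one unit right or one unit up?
Number of paths = 21945588357420

A monotone lattice path from (0, 0) to (35, 17) consists of 35 east steps and 17 north steps in some order, so it is determined by which 35 of the 52 steps are east. The count is C(52, 35) = 21945588357420.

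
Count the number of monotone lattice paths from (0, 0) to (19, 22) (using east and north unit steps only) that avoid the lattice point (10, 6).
Number of paths = 228302526400

Total paths from (0, 0) to (19, 22): C(41, 19) = 244662670200. Paths through (10, 6): (paths (0, 0) → (10, 6)) × (paths (10, 6) → (19, 22)) = C(16, 10) · C(25, 9) = 8008 · 2042975 = 16360143800. Avoidance count = 244662670200 − 16360143800 = 228302526400.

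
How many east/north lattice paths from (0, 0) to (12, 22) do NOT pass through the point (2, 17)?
Number of paths = 547840527

Total paths from (0, 0) to (12, 22): C(34, 12) = 548354040. Paths through (2, 17): (paths (0, 0) → (2, 17)) × (paths (2, 17) → (12, 22)) = C(19, 2) · C(15, 10) = 171 · 3003 = 513513. Avoidance count = 548354040 − 513513 = 547840527.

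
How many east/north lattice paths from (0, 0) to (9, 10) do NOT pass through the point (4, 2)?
Number of paths = 73073

Total paths from (0, 0) to (9, 10): C(19, 9) = 92378. Paths through (4, 2): (paths (0, 0) → (4, 2)) × (paths (4, 2) → (9, 10)) = C(6, 4) · C(13, 5) = 15 · 1287 = 19305. Avoidance count = 92378 − 19305 = 73073.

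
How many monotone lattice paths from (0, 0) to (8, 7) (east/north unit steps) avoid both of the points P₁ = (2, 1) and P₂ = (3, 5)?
Number of paths = 2802

Inclusion–exclusion. Total paths: C(15, 8) = 6435. Through P₁: C(3, 2)·C(12, 6) = 2772. Through P₂: C(8, 3)·C(7, 5) = 1176. Since P₁ is strictly southwest of P₂, a monotone path through both must visit P₁ then P₂; paths through both = C(3, 2)·C(5, 1)·C(7, 5) = 315. Avoid both = 6435 − 2772 − 1176 + 315 = 2802.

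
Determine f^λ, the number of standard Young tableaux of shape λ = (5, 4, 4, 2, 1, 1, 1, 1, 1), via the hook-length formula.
# SYT of shape (5, 4, 4, 2, 1, 1, 1, 1, 1) = 60279552

Hook-length formula: f^λ = n! / Π hook(c), product over all cells c of the Young diagram. For λ = (5, 4, 4, 2, 1, 1, 1, 1, 1), n = 20 boxes. Hook lengths by row (left-to-right, top-to-bottom): [13, 7, 5, 4, 1]; [11, 5, 3, 2]; [10, 4, 2, 1]; [7, 1]; [5]; [4]; [3]; [2]; [1]. Product of hooks = 40360320000. So f^λ = 20! / 40360320000 = 2432902008176640000 / 40360320000 = 60279552.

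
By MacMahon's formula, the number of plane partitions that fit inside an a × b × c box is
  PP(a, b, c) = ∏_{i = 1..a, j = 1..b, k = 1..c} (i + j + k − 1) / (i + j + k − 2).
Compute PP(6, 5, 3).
PP(6, 5, 3) = 3737448

Evaluate the triple product over i = 1..6, j = 1..5, k = 1..3. The factors are (2/1) · (3/2) · (4/3) · (3/2) · (4/3) · (5/4) · (4/3) · (5/4) · … (90 factors total). The numerators and denominators telescope so the product is an integer; carrying out the multiplication exactly gives PP(6, 5, 3) = 3737448.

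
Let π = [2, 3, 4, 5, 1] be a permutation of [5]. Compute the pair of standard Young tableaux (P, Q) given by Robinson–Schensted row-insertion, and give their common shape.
P = [1, 3, 4, 5] / [2];  Q = [1, 2, 3, 4] / [5];  common shape = (4, 1)

Row-insert the values π_1, π_2, … into P one at a time, bumping the leftmost entry strictly greater than the inserted value down to the next row. The recording tableau Q records, in position (i, j), the step at which that cell was added to P.
  Insert 2 (step 1): P = [2];  Q = [1]
  Insert 3 (step 2): P = [2, 3];  Q = [1, 2]
  Insert 4 (step 3): P = [2, 3, 4];  Q = [1, 2, 3]
  Insert 5 (step 4): P = [2, 3, 4, 5];  Q = [1, 2, 3, 4]
  Insert 1 (step 5): P = [1, 3, 4, 5] / [2];  Q = [1, 2, 3, 4] / [5]
Final shape: (4, 1).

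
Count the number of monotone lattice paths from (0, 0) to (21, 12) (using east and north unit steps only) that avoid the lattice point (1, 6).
Number of paths = 353205710

Total paths from (0, 0) to (21, 12): C(33, 21) = 354817320. Paths through (1, 6): (paths (0, 0) → (1, 6)) × (paths (1, 6) → (21, 12)) = C(7, 1) · C(26, 20) = 7 · 230230 = 1611610. Avoidance count = 354817320 − 1611610 = 353205710.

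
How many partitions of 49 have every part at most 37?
p(49, parts ≤ 37) = 173330

Use the recurrence p(n, m) = p(n, m−1) + p(n−m, m): either the largest part is < m (count p(n, m−1)) or the largest part is exactly m (remove one copy of m, count p(n−m, m)). With p(0, ·) = 1 this gives p(49, parts ≤ 37) = 173330. (By conjugating Young diagrams, this also counts partitions of 49 into at most 37 parts.)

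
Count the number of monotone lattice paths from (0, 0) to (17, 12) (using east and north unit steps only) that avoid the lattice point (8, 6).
Number of paths = 36865920

Total paths from (0, 0) to (17, 12): C(29, 17) = 51895935. Paths through (8, 6): (paths (0, 0) → (8, 6)) × (paths (8, 6) → (17, 12)) = C(14, 8) · C(15, 9) = 3003 · 5005 = 15030015. Avoidance count = 51895935 − 15030015 = 36865920.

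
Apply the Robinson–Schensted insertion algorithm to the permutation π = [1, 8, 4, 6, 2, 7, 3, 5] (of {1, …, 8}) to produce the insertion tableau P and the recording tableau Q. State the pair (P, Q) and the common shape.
P = [1, 2, 3, 5] / [4, 6, 7] / [8];  Q = [1, 2, 4, 6] / [3, 7, 8] / [5];  common shape = (4, 3, 1)

Row-insert the values π_1, π_2, … into P one at a time, bumping the leftmost entry strictly greater than the inserted value down to the next row. The recording tableau Q records, in position (i, j), the step at which that cell was added to P.
  Insert 1 (step 1): P = [1];  Q = [1]
  Insert 8 (step 2): P = [1, 8];  Q = [1, 2]
  Insert 4 (step 3): P = [1, 4] / [8];  Q = [1, 2] / [3]
  Insert 6 (step 4): P = [1, 4, 6] / [8];  Q = [1, 2, 4] / [3]
  Insert 2 (step 5): P = [1, 2, 6] / [4] / [8];  Q = [1, 2, 4] / [3] / [5]
  Insert 7 (step 6): P = [1, 2, 6, 7] / [4] / [8];  Q = [1, 2, 4, 6] / [3] / [5]
  Insert 3 (step 7): P = [1, 2, 3, 7] / [4, 6] / [8];  Q = [1, 2, 4, 6] / [3, 7] / [5]
  Insert 5 (step 8): P = [1, 2, 3, 5] / [4, 6, 7] / [8];  Q = [1, 2, 4, 6] / [3, 7, 8] / [5]
Final shape: (4, 3, 1).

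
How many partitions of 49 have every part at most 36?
p(49, parts ≤ 36) = 173253

Use the recurrence p(n, m) = p(n, m−1) + p(n−m, m): either the largest part is < m (count p(n, m−1)) or the largest part is exactly m (remove one copy of m, count p(n−m, m)). With p(0, ·) = 1 this gives p(49, parts ≤ 36) = 173253. (By conjugating Young diagrams, this also counts partitions of 49 into at most 36 parts.)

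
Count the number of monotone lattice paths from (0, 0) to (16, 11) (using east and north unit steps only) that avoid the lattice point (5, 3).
Number of paths = 8805303

Total paths from (0, 0) to (16, 11): C(27, 16) = 13037895. Paths through (5, 3): (paths (0, 0) → (5, 3)) × (paths (5, 3) → (16, 11)) = C(8, 5) · C(19, 11) = 56 · 75582 = 4232592. Avoidance count = 13037895 − 4232592 = 8805303.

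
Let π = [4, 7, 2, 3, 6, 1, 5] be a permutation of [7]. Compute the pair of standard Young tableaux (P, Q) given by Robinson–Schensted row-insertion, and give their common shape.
P = [1, 3, 5] / [2, 6] / [4, 7];  Q = [1, 2, 5] / [3, 4] / [6, 7];  common shape = (3, 2, 2)

Row-insert the values π_1, π_2, … into P one at a time, bumping the leftmost entry strictly greater than the inserted value down to the next row. The recording tableau Q records, in position (i, j), the step at which that cell was added to P.
  Insert 4 (step 1): P = [4];  Q = [1]
  Insert 7 (step 2): P = [4, 7];  Q = [1, 2]
  Insert 2 (step 3): P = [2, 7] / [4];  Q = [1, 2] / [3]
  Insert 3 (step 4): P = [2, 3] / [4, 7];  Q = [1, 2] / [3, 4]
  Insert 6 (step 5): P = [2, 3, 6] / [4, 7];  Q = [1, 2, 5] / [3, 4]
  Insert 1 (step 6): P = [1, 3, 6] / [2, 7] / [4];  Q = [1, 2, 5] / [3, 4] / [6]
  Insert 5 (step 7): P = [1, 3, 5] / [2, 6] / [4, 7];  Q = [1, 2, 5] / [3, 4] / [6, 7]
Final shape: (3, 2, 2).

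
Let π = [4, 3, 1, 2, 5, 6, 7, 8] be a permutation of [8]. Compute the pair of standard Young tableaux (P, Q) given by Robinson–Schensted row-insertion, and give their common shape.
P = [1, 2, 5, 6, 7, 8] / [3] / [4];  Q = [1, 4, 5, 6, 7, 8] / [2] / [3];  common shape = (6, 1, 1)

Row-insert the values π_1, π_2, … into P one at a time, bumping the leftmost entry strictly greater than the inserted value down to the next row. The recording tableau Q records, in position (i, j), the step at which that cell was added to P.
  Insert 4 (step 1): P = [4];  Q = [1]
  Insert 3 (step 2): P = [3] / [4];  Q = [1] / [2]
  Insert 1 (step 3): P = [1] / [3] / [4];  Q = [1] / [2] / [3]
  Insert 2 (step 4): P = [1, 2] / [3] / [4];  Q = [1, 4] / [2] / [3]
  Insert 5 (step 5): P = [1, 2, 5] / [3] / [4];  Q = [1, 4, 5] / [2] / [3]
  Insert 6 (step 6): P = [1, 2, 5, 6] / [3] / [4];  Q = [1, 4, 5, 6] / [2] / [3]
  Insert 7 (step 7): P = [1, 2, 5, 6, 7] / [3] / [4];  Q = [1, 4, 5, 6, 7] / [2] / [3]
  Insert 8 (step 8): P = [1, 2, 5, 6, 7, 8] / [3] / [4];  Q = [1, 4, 5, 6, 7, 8] / [2] / [3]
Final shape: (6, 1, 1).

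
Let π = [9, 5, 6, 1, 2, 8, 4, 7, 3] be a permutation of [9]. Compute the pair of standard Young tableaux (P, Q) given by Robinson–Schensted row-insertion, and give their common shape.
P = [1, 2, 3, 7] / [4, 6, 8] / [5] / [9];  Q = [1, 3, 6, 8] / [2, 5, 7] / [4] / [9];  common shape = (4, 3, 1, 1)

Row-insert the values π_1, π_2, … into P one at a time, bumping the leftmost entry strictly greater than the inserted value down to the next row. The recording tableau Q records, in position (i, j), the step at which that cell was added to P.
  Insert 9 (step 1): P = [9];  Q = [1]
  Insert 5 (step 2): P = [5] / [9];  Q = [1] / [2]
  Insert 6 (step 3): P = [5, 6] / [9];  Q = [1, 3] / [2]
  Insert 1 (step 4): P = [1, 6] / [5] / [9];  Q = [1, 3] / [2] / [4]
  Insert 2 (step 5): P = [1, 2] / [5, 6] / [9];  Q = [1, 3] / [2, 5] / [4]
  Insert 8 (step 6): P = [1, 2, 8] / [5, 6] / [9];  Q = [1, 3, 6] / [2, 5] / [4]
  Insert 4 (step 7): P = [1, 2, 4] / [5, 6, 8] / [9];  Q = [1, 3, 6] / [2, 5, 7] / [4]
  Insert 7 (step 8): P = [1, 2, 4, 7] / [5, 6, 8] / [9];  Q = [1, 3, 6, 8] / [2, 5, 7] / [4]
  Insert 3 (step 9): P = [1, 2, 3, 7] / [4, 6, 8] / [5] / [9];  Q = [1, 3, 6, 8] / [2, 5, 7] / [4] / [9]
Final shape: (4, 3, 1, 1).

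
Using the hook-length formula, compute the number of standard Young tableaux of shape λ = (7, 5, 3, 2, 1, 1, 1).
# SYT of shape (7, 5, 3, 2, 1, 1, 1) = 245583360

Hook-length formula: f^λ = n! / Π hook(c), product over all cells c of the Young diagram. For λ = (7, 5, 3, 2, 1, 1, 1), n = 20 boxes. Hook lengths by row (left-to-right, top-to-bottom): [13, 9, 7, 5, 4, 2, 1]; [10, 6, 4, 2, 1]; [7, 3, 1]; [5, 1]; [3]; [2]; [1]. Product of hooks = 9906624000. So f^λ = 20! / 9906624000 = 2432902008176640000 / 9906624000 = 245583360.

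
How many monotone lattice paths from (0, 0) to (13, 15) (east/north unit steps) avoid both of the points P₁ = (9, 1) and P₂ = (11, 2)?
Number of paths = 37406520

Inclusion–exclusion. Total paths: C(28, 13) = 37442160. Through P₁: C(10, 9)·C(18, 4) = 30600. Through P₂: C(13, 11)·C(15, 2) = 8190. Since P₁ is strictly southwest of P₂, a monotone path through both must visit P₁ then P₂; paths through both = C(10, 9)·C(3, 2)·C(15, 2) = 3150. Avoid both = 37442160 − 30600 − 8190 + 3150 = 37406520.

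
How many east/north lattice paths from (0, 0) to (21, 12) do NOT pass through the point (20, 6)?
Number of paths = 353205710

Total paths from (0, 0) to (21, 12): C(33, 21) = 354817320. Paths through (20, 6): (paths (0, 0) → (20, 6)) × (paths (20, 6) → (21, 12)) = C(26, 20) · C(7, 1) = 230230 · 7 = 1611610. Avoidance count = 354817320 − 1611610 = 353205710.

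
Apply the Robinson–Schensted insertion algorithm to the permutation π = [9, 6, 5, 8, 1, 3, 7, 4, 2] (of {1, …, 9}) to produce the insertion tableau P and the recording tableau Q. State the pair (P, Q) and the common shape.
P = [1, 2, 4] / [3, 7] / [5, 8] / [6] / [9];  Q = [1, 4, 7] / [2, 6] / [3, 8] / [5] / [9];  common shape = (3, 2, 2, 1, 1)

Row-insert the values π_1, π_2, … into P one at a time, bumping the leftmost entry strictly greater than the inserted value down to the next row. The recording tableau Q records, in position (i, j), the step at which that cell was added to P.
  Insert 9 (step 1): P = [9];  Q = [1]
  Insert 6 (step 2): P = [6] / [9];  Q = [1] / [2]
  Insert 5 (step 3): P = [5] / [6] / [9];  Q = [1] / [2] / [3]
  Insert 8 (step 4): P = [5, 8] / [6] / [9];  Q = [1, 4] / [2] / [3]
  Insert 1 (step 5): P = [1, 8] / [5] / [6] / [9];  Q = [1, 4] / [2] / [3] / [5]
  Insert 3 (step 6): P = [1, 3] / [5, 8] / [6] / [9];  Q = [1, 4] / [2, 6] / [3] / [5]
  Insert 7 (step 7): P = [1, 3, 7] / [5, 8] / [6] / [9];  Q = [1, 4, 7] / [2, 6] / [3] / [5]
  Insert 4 (step 8): P = [1, 3, 4] / [5, 7] / [6, 8] / [9];  Q = [1, 4, 7] / [2, 6] / [3, 8] / [5]
  Insert 2 (step 9): P = [1, 2, 4] / [3, 7] / [5, 8] / [6] / [9];  Q = [1, 4, 7] / [2, 6] / [3, 8] / [5] / [9]
Final shape: (3, 2, 2, 1, 1).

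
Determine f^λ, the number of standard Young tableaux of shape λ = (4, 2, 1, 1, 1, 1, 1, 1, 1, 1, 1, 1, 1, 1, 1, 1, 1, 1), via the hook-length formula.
# SYT of shape (4, 2, 1, 1, 1, 1, 1, 1, 1, 1, 1, 1, 1, 1, 1, 1, 1, 1) = 17765

Hook-length formula: f^λ = n! / Π hook(c), product over all cells c of the Young diagram. For λ = (4, 2, 1, 1, 1, 1, 1, 1, 1, 1, 1, 1, 1, 1, 1, 1, 1, 1), n = 22 boxes. Hook lengths by row (left-to-right, top-to-bottom): [21, 4, 2, 1]; [18, 1]; [16]; [15]; [14]; [13]; [12]; [11]; [10]; [9]; [8]; [7]; [6]; [5]; [4]; [3]; [2]; [1]. Product of hooks = 63270516621312000. So f^λ = 22! / 63270516621312000 = 1124000727777607680000 / 63270516621312000 = 17765.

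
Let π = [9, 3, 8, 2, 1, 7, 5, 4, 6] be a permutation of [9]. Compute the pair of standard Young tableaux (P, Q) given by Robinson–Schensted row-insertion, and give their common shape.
P = [1, 4, 6] / [2, 5] / [3, 7] / [8] / [9];  Q = [1, 3, 9] / [2, 6] / [4, 7] / [5] / [8];  common shape = (3, 2, 2, 1, 1)

Row-insert the values π_1, π_2, … into P one at a time, bumping the leftmost entry strictly greater than the inserted value down to the next row. The recording tableau Q records, in position (i, j), the step at which that cell was added to P.
  Insert 9 (step 1): P = [9];  Q = [1]
  Insert 3 (step 2): P = [3] / [9];  Q = [1] / [2]
  Insert 8 (step 3): P = [3, 8] / [9];  Q = [1, 3] / [2]
  Insert 2 (step 4): P = [2, 8] / [3] / [9];  Q = [1, 3] / [2] / [4]
  Insert 1 (step 5): P = [1, 8] / [2] / [3] / [9];  Q = [1, 3] / [2] / [4] / [5]
  Insert 7 (step 6): P = [1, 7] / [2, 8] / [3] / [9];  Q = [1, 3] / [2, 6] / [4] / [5]
  Insert 5 (step 7): P = [1, 5] / [2, 7] / [3, 8] / [9];  Q = [1, 3] / [2, 6] / [4, 7] / [5]
  Insert 4 (step 8): P = [1, 4] / [2, 5] / [3, 7] / [8] / [9];  Q = [1, 3] / [2, 6] / [4, 7] / [5] / [8]
  Insert 6 (step 9): P = [1, 4, 6] / [2, 5] / [3, 7] / [8] / [9];  Q = [1, 3, 9] / [2, 6] / [4, 7] / [5] / [8]
Final shape: (3, 2, 2, 1, 1).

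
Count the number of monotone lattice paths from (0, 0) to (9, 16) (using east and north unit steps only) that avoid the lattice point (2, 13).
Number of paths = 2030375

Total paths from (0, 0) to (9, 16): C(25, 9) = 2042975. Paths through (2, 13): (paths (0, 0) → (2, 13)) × (paths (2, 13) → (9, 16)) = C(15, 2) · C(10, 7) = 105 · 120 = 12600. Avoidance count = 2042975 − 12600 = 2030375.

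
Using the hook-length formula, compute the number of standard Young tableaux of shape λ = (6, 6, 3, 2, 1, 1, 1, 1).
# SYT of shape (6, 6, 3, 2, 1, 1, 1, 1) = 391718250

Hook-length formula: f^λ = n! / Π hook(c), product over all cells c of the Young diagram. For λ = (6, 6, 3, 2, 1, 1, 1, 1), n = 21 boxes. Hook lengths by row (left-to-right, top-to-bottom): [13, 8, 6, 4, 3, 2]; [12, 7, 5, 3, 2, 1]; [8, 3, 1]; [6, 1]; [4]; [3]; [2]; [1]. Product of hooks = 130427781120. So f^λ = 21! / 130427781120 = 51090942171709440000 / 130427781120 = 391718250.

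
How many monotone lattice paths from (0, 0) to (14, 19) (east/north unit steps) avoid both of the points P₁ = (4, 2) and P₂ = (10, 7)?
Number of paths = 669482165

Inclusion–exclusion. Total paths: C(33, 14) = 818809200. Through P₁: C(6, 4)·C(27, 10) = 126544275. Through P₂: C(17, 10)·C(16, 4) = 35395360. Since P₁ is strictly southwest of P₂, a monotone path through both must visit P₁ then P₂; paths through both = C(6, 4)·C(11, 6)·C(16, 4) = 12612600. Avoid both = 818809200 − 126544275 − 35395360 + 12612600 = 669482165.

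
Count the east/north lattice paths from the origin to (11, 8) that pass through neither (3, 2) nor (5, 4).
Number of paths = 31692

Inclusion–exclusion. Total paths: C(19, 11) = 75582. Through P₁: C(5, 3)·C(14, 8) = 30030. Through P₂: C(9, 5)·C(10, 6) = 26460. Since P₁ is strictly southwest of P₂, a monotone path through both must visit P₁ then P₂; paths through both = C(5, 3)·C(4, 2)·C(10, 6) = 12600. Avoid both = 75582 − 30030 − 26460 + 12600 = 31692.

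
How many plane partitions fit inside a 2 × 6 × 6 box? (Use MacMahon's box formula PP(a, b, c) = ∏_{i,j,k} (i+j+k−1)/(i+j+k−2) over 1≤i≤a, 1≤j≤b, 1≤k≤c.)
PP(2, 6, 6) = 226512

Evaluate the triple product over i = 1..2, j = 1..6, k = 1..6. The factors are (2/1) · (3/2) · (4/3) · (5/4) · (6/5) · (7/6) · (3/2) · (4/3) · … (72 factors total). The numerators and denominators telescope so the product is an integer; carrying out the multiplication exactly gives PP(2, 6, 6) = 226512.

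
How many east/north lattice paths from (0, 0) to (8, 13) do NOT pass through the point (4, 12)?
Number of paths = 194390

Total paths from (0, 0) to (8, 13): C(21, 8) = 203490. Paths through (4, 12): (paths (0, 0) → (4, 12)) × (paths (4, 12) → (8, 13)) = C(16, 4) · C(5, 4) = 1820 · 5 = 9100. Avoidance count = 203490 − 9100 = 194390.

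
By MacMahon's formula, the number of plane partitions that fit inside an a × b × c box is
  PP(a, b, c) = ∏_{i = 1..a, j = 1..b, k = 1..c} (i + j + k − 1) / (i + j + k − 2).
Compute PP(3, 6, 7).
PP(3, 6, 7) = 131589315

Evaluate the triple product over i = 1..3, j = 1..6, k = 1..7. The factors are (2/1) · (3/2) · (4/3) · (5/4) · (6/5) · (7/6) · (8/7) · (3/2) · … (126 factors total). The numerators and denominators telescope so the product is an integer; carrying out the multiplication exactly gives PP(3, 6, 7) = 131589315.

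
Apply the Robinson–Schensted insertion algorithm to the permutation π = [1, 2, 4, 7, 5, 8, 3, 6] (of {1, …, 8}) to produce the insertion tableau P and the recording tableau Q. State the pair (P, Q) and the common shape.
P = [1, 2, 3, 5, 6] / [4, 8] / [7];  Q = [1, 2, 3, 4, 6] / [5, 8] / [7];  common shape = (5, 2, 1)

Row-insert the values π_1, π_2, … into P one at a time, bumping the leftmost entry strictly greater than the inserted value down to the next row. The recording tableau Q records, in position (i, j), the step at which that cell was added to P.
  Insert 1 (step 1): P = [1];  Q = [1]
  Insert 2 (step 2): P = [1, 2];  Q = [1, 2]
  Insert 4 (step 3): P = [1, 2, 4];  Q = [1, 2, 3]
  Insert 7 (step 4): P = [1, 2, 4, 7];  Q = [1, 2, 3, 4]
  Insert 5 (step 5): P = [1, 2, 4, 5] / [7];  Q = [1, 2, 3, 4] / [5]
  Insert 8 (step 6): P = [1, 2, 4, 5, 8] / [7];  Q = [1, 2, 3, 4, 6] / [5]
  Insert 3 (step 7): P = [1, 2, 3, 5, 8] / [4] / [7];  Q = [1, 2, 3, 4, 6] / [5] / [7]
  Insert 6 (step 8): P = [1, 2, 3, 5, 6] / [4, 8] / [7];  Q = [1, 2, 3, 4, 6] / [5, 8] / [7]
Final shape: (5, 2, 1).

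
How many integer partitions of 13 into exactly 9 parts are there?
p(13, 9 parts) = 5

Partitions of n into exactly k parts ↔ partitions of n − k into at most k parts (subtract 1 from each part). For n = 13, k = 9, the partitions are: 5+1+1+1+1+1+1+1+1, 4+2+1+1+1+1+1+1+1, 3+3+1+1+1+1+1+1+1, 3+2+2+1+1+1+1+1+1, 2+2+2+2+1+1+1+1+1. Count = 5.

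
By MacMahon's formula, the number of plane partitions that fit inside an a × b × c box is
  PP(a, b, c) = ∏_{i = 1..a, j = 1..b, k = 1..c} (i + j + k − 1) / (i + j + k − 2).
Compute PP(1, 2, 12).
PP(1, 2, 12) = 91

Evaluate the triple product over i = 1..1, j = 1..2, k = 1..12. The factors are (2/1) · (3/2) · (4/3) · (5/4) · (6/5) · (7/6) · (8/7) · (9/8) · … (24 factors total). The numerators and denominators telescope so the product is an integer; carrying out the multiplication exactly gives PP(1, 2, 12) = 91.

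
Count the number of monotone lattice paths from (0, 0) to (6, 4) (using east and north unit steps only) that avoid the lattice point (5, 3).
Number of paths = 98

Total paths from (0, 0) to (6, 4): C(10, 6) = 210. Paths through (5, 3): (paths (0, 0) → (5, 3)) × (paths (5, 3) → (6, 4)) = C(8, 5) · C(2, 1) = 56 · 2 = 112. Avoidance count = 210 − 112 = 98.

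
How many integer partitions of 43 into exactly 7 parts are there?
p(43, 7 parts) = 4011

Partitions of n into exactly k parts are in bijection with partitions of n − k into at most k parts (subtract 1 from each part). So p(43, exactly 7) = p(36, parts ≤ 7). Computing via the recurrence p(m, j) = p(m, j−1) + p(m−j, j) gives 4011.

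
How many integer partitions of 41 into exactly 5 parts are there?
p(41, 5 parts) = 1226

Partitions of n into exactly k parts are in bijection with partitions of n − k into at most k parts (subtract 1 from each part). So p(41, exactly 5) = p(36, parts ≤ 5). Computing via the recurrence p(m, j) = p(m, j−1) + p(m−j, j) gives 1226.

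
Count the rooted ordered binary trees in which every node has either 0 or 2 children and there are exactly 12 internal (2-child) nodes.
C_12 = 208012

These full binary trees are counted by the Catalan number C_n = (1/(n + 1)) · C(2n, n). For n = 12: C_12 = (1/13) · C(24, 12) = 2704156/13 = 208012.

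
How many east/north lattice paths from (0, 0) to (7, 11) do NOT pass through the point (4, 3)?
Number of paths = 26049

Total paths from (0, 0) to (7, 11): C(18, 7) = 31824. Paths through (4, 3): (paths (0, 0) → (4, 3)) × (paths (4, 3) → (7, 11)) = C(7, 4) · C(11, 3) = 35 · 165 = 5775. Avoidance count = 31824 − 5775 = 26049.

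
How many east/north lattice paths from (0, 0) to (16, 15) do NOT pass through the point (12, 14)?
Number of paths = 252251695

Total paths from (0, 0) to (16, 15): C(31, 16) = 300540195. Paths through (12, 14): (paths (0, 0) → (12, 14)) × (paths (12, 14) → (16, 15)) = C(26, 12) · C(5, 4) = 9657700 · 5 = 48288500. Avoidance count = 300540195 − 48288500 = 252251695.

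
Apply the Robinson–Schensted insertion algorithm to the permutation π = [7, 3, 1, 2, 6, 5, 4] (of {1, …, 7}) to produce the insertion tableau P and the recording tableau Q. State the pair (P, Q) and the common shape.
P = [1, 2, 4] / [3, 5] / [6] / [7];  Q = [1, 4, 5] / [2, 6] / [3] / [7];  common shape = (3, 2, 1, 1)

Row-insert the values π_1, π_2, … into P one at a time, bumping the leftmost entry strictly greater than the inserted value down to the next row. The recording tableau Q records, in position (i, j), the step at which that cell was added to P.
  Insert 7 (step 1): P = [7];  Q = [1]
  Insert 3 (step 2): P = [3] / [7];  Q = [1] / [2]
  Insert 1 (step 3): P = [1] / [3] / [7];  Q = [1] / [2] / [3]
  Insert 2 (step 4): P = [1, 2] / [3] / [7];  Q = [1, 4] / [2] / [3]
  Insert 6 (step 5): P = [1, 2, 6] / [3] / [7];  Q = [1, 4, 5] / [2] / [3]
  Insert 5 (step 6): P = [1, 2, 5] / [3, 6] / [7];  Q = [1, 4, 5] / [2, 6] / [3]
  Insert 4 (step 7): P = [1, 2, 4] / [3, 5] / [6] / [7];  Q = [1, 4, 5] / [2, 6] / [3] / [7]
Final shape: (3, 2, 1, 1).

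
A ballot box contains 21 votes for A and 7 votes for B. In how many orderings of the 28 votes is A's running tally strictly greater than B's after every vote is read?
Strict-lead orderings = 592020

Total orderings of the 28 votes with 21 for A: C(28, 21) = 1184040. By the Bertrand ballot formula (Cycle Lemma / reflection principle), the number of orderings in which A is strictly ahead of B throughout is (p − q)/(p + q) · C(p + q, p) = (21 − 7)/(21 + 7) · 1184040 = 592020.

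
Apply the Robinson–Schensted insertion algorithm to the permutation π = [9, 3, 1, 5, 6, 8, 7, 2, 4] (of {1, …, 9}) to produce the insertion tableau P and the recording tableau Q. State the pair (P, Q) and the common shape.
P = [1, 2, 4, 7] / [3, 5, 6] / [8] / [9];  Q = [1, 4, 5, 6] / [2, 7, 9] / [3] / [8];  common shape = (4, 3, 1, 1)

Row-insert the values π_1, π_2, … into P one at a time, bumping the leftmost entry strictly greater than the inserted value down to the next row. The recording tableau Q records, in position (i, j), the step at which that cell was added to P.
  Insert 9 (step 1): P = [9];  Q = [1]
  Insert 3 (step 2): P = [3] / [9];  Q = [1] / [2]
  Insert 1 (step 3): P = [1] / [3] / [9];  Q = [1] / [2] / [3]
  Insert 5 (step 4): P = [1, 5] / [3] / [9];  Q = [1, 4] / [2] / [3]
  Insert 6 (step 5): P = [1, 5, 6] / [3] / [9];  Q = [1, 4, 5] / [2] / [3]
  Insert 8 (step 6): P = [1, 5, 6, 8] / [3] / [9];  Q = [1, 4, 5, 6] / [2] / [3]
  Insert 7 (step 7): P = [1, 5, 6, 7] / [3, 8] / [9];  Q = [1, 4, 5, 6] / [2, 7] / [3]
  Insert 2 (step 8): P = [1, 2, 6, 7] / [3, 5] / [8] / [9];  Q = [1, 4, 5, 6] / [2, 7] / [3] / [8]
  Insert 4 (step 9): P = [1, 2, 4, 7] / [3, 5, 6] / [8] / [9];  Q = [1, 4, 5, 6] / [2, 7, 9] / [3] / [8]
Final shape: (4, 3, 1, 1).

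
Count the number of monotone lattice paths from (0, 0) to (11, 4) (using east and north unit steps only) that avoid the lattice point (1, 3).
Number of paths = 1321

Total paths from (0, 0) to (11, 4): C(15, 11) = 1365. Paths through (1, 3): (paths (0, 0) → (1, 3)) × (paths (1, 3) → (11, 4)) = C(4, 1) · C(11, 10) = 4 · 11 = 44. Avoidance count = 1365 − 44 = 1321.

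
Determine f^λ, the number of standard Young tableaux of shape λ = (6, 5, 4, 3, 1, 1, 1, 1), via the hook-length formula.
# SYT of shape (6, 5, 4, 3, 1, 1, 1, 1) = 2865139200

Hook-length formula: f^λ = n! / Π hook(c), product over all cells c of the Young diagram. For λ = (6, 5, 4, 3, 1, 1, 1, 1), n = 22 boxes. Hook lengths by row (left-to-right, top-to-bottom): [13, 8, 7, 5, 3, 1]; [11, 6, 5, 3, 1]; [9, 4, 3, 1]; [7, 2, 1]; [4]; [3]; [2]; [1]. Product of hooks = 392302310400. So f^λ = 22! / 392302310400 = 1124000727777607680000 / 392302310400 = 2865139200.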